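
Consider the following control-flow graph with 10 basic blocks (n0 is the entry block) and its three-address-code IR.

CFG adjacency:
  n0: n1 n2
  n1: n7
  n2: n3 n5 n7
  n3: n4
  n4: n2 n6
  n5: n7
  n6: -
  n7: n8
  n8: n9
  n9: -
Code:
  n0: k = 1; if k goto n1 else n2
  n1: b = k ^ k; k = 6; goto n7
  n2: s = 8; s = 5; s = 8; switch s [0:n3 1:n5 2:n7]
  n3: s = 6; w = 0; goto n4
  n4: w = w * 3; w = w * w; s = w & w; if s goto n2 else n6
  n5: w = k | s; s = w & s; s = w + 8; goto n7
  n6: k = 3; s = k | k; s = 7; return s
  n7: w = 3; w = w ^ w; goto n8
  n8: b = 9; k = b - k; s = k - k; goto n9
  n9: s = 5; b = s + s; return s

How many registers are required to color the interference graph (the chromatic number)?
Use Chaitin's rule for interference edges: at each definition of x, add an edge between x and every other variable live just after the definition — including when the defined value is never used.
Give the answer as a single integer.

Block summaries:
  n0 def {k} use ∅
  n1 def {b,k} use {k}
  n2 def {s} use ∅
  n3 def {s,w} use ∅
  n4 def {s,w} use {w}
  n5 def {s,w} use {k,s}
  n6 def {k,s} use ∅
  n7 def {w} use ∅
  n8 def {b,k,s} use {k}
  n9 def {b,s} use ∅

Liveness:
  n0: in=∅ out={k}
  n1: in={k} out={k}
  n2: in={k} out={k,s}
  n3: in={k} out={k,w}
  n4: in={k,w} out={k}
  n5: in={k,s} out={k}
  n6: in=∅ out=∅
  n7: in={k} out={k}
  n8: in={k} out=∅
  n9: in=∅ out=∅

Interference:
  b↔{k,s}
  k↔{b,s,w}
  s↔{b,k,w}
  w↔{k,s}

Chromatic number:
  lower bound: {b,k,s} mutually conflict ⇒ χ ≥ 3
  3-colouring: c0={k}  c1={s}  c2={b,w}
  χ = 3

Answer: 3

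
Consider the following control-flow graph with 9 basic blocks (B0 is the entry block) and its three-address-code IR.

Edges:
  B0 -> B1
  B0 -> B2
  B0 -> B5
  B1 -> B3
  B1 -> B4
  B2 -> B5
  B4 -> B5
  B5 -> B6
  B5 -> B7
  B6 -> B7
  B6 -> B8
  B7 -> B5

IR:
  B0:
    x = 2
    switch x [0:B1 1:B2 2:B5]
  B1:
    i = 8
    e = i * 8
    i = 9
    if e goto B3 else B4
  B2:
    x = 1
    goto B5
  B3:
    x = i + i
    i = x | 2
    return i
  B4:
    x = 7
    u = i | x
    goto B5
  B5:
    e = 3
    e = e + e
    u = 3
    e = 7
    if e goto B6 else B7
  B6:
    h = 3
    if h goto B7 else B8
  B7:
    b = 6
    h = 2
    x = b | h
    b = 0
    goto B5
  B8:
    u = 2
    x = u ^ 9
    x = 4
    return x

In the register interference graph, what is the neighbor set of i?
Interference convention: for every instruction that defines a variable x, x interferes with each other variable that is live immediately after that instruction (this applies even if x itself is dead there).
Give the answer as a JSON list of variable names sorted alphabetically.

Per-block:
  B0: def={x} ue=∅
  B1: def={e,i} ue=∅
  B2: def={x} ue=∅
  B3: def={i,x} ue={i}
  B4: def={u,x} ue={i}
  B5: def={e,u} ue=∅
  B6: def={h} ue=∅
  B7: def={b,h,x} ue=∅
  B8: def={u,x} ue=∅

Backward fixpoint:
  live B0: ∅→∅
  live B1: ∅→{i}
  live B2: ∅→∅
  live B3: {i}→∅
  live B4: {i}→∅
  live B5: ∅→∅
  live B6: ∅→∅
  live B7: ∅→∅
  live B8: ∅→∅

Conflict graph:
  b↔{h}
  e↔{i}
  h↔{b}
  i↔{e,x}
  u↔∅
  x↔{i}

N(i) = ["e", "x"]

Answer: ["e", "x"]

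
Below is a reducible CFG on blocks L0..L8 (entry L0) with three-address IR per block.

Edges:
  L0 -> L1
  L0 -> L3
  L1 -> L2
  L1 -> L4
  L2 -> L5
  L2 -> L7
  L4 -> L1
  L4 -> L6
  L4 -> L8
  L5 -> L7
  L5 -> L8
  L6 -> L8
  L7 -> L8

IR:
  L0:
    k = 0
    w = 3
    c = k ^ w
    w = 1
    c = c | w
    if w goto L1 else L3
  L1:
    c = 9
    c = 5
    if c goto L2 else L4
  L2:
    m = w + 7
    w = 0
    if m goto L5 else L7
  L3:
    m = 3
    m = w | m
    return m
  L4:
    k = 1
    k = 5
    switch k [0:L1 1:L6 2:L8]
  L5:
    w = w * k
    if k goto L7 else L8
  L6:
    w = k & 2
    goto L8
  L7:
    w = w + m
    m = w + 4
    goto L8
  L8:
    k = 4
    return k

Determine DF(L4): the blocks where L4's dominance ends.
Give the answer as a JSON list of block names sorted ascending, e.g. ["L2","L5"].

Answer: ["L1", "L8"]

Working:
idom tree: L1←L0 L2←L1 L3←L0 L4←L1 L5←L2 L6←L4 L7←L2 L8←L1
Dom∩ at merges:
  L1: preds {L0,L4}: {L0} ∩ {L0,L1,L4} = {L0}; idom=L0
  L7: preds {L2,L5}: {L0,L1,L2} ∩ {L0,L1,L2,L5} = {L0,L1,L2}; idom=L2
  L8: preds {L4,L5,L6,L7}: {L0,L1,L4} ∩ {L0,L1,L2,L5} ∩ {L0,L1,L4,L6} ∩ {L0,L1,L2,L7} = {L0,L1}; idom=L1

DF derivation:
  join L1 pred L0: · stop@L0
  join L1 pred L4: L4→L1 stop@L0
  join L7 pred L2: · stop@L2
  join L7 pred L5: L5 stop@L2
  join L8 pred L4: L4 stop@L1
  join L8 pred L5: L5→L2 stop@L1
  join L8 pred L6: L6→L4 stop@L1
  join L8 pred L7: L7→L2 stop@L1
  L0 → ∅
  L1 → {L1}
  L2 → {L8}
  L3 → ∅
  L4 → {L1,L8}
  L5 → {L7,L8}
  L6 → {L8}
  L7 → {L8}
  L8 → ∅

DF(L4) = ["L1", "L8"]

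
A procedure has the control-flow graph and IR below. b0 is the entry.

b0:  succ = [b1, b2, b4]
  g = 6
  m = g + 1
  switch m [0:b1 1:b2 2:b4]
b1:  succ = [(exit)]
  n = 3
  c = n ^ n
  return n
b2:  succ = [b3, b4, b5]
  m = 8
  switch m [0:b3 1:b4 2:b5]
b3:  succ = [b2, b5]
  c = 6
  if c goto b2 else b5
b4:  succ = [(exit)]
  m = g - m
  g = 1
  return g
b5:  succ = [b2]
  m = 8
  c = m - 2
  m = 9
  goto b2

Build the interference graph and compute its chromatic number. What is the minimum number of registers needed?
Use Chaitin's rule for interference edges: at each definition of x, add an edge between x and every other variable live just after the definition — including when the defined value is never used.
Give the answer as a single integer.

Block summaries:
  b0: def={g,m} ue=∅
  b1: def={c,n} ue=∅
  b2: def={m} ue=∅
  b3: def={c} ue=∅
  b4: def={g,m} ue={g,m}
  b5: def={c,m} ue=∅

Backward fixpoint:
  live b0: ∅→{g,m}
  live b1: ∅→∅
  live b2: {g}→{g,m}
  live b3: {g}→{g}
  live b4: {g,m}→∅
  live b5: {g}→{g}

Conflict graph:
  c — {g,n}
  g — {c,m}
  m — {g}
  n — {c}

Chromatic number:
  {c,g} pairwise interfere (2-clique) ⇒ χ ≥ 2
  2-colouring: c0={c,m}  c1={g,n}
  χ = 2

Answer: 2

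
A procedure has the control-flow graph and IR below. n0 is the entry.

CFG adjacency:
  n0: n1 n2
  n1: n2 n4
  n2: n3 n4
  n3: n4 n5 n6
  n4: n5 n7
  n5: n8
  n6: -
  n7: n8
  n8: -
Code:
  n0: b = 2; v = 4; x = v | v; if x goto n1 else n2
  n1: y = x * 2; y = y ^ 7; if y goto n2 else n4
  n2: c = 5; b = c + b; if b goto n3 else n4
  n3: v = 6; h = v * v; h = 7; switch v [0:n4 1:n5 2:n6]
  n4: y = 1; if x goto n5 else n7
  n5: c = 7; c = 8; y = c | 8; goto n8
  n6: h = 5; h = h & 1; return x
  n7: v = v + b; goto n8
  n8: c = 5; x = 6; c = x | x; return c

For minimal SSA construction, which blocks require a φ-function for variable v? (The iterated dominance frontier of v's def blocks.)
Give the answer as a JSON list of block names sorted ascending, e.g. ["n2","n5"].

idom tree: n1←n0 n2←n0 n3←n2 n4←n0 n5←n0 n6←n3 n7←n4 n8←n0
Join-block Dom:
  n2: preds {n0,n1}: {n0} ∩ {n0,n1} = {n0}; idom=n0
  n4: preds {n1,n2,n3}: {n0,n1} ∩ {n0,n2} ∩ {n0,n2,n3} = {n0}; idom=n0
  n5: preds {n3,n4}: {n0,n2,n3} ∩ {n0,n4} = {n0}; idom=n0
  n8: preds {n5,n7}: {n0,n5} ∩ {n0,n4,n7} = {n0}; idom=n0

DF derivation:
  n2←n0: walk · to n0
  n2←n1: walk n1 to n0
  n4←n1: walk n1 to n0
  n4←n2: walk n2 to n0
  n4←n3: walk n3→n2 to n0
  n5←n3: walk n3→n2 to n0
  n5←n4: walk n4 to n0
  n8←n5: walk n5 to n0
  n8←n7: walk n7→n4 to n0
  n0: DF=∅
  n1: DF={n2,n4}
  n2: DF={n4,n5}
  n3: DF={n4,n5}
  n4: DF={n5,n8}
  n5: DF={n8}
  n6: DF=∅
  n7: DF={n8}
  n8: DF=∅

φ for v: defs {n0,n3,n7}
  DF⁺ = {n4,n5,n8}

Answer: ["n4", "n5", "n8"]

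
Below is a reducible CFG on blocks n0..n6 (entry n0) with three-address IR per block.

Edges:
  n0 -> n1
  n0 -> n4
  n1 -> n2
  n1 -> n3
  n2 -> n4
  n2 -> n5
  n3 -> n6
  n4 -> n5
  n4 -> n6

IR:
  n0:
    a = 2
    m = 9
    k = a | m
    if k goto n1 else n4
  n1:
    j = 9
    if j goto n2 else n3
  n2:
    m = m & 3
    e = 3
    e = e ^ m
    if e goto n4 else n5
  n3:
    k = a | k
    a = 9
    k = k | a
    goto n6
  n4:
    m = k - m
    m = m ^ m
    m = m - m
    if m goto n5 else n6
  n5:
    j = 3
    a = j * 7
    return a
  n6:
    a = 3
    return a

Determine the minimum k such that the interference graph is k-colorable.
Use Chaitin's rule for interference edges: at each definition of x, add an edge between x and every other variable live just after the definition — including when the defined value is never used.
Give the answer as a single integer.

Answer: 4

Working:
Block summaries:
  n0: {a,k,m} / ∅
  n1: {j} / ∅
  n2: {e,m} / {m}
  n3: {a,k} / {a,k}
  n4: {m} / {k,m}
  n5: {a,j} / ∅
  n6: {a} / ∅

Liveness:
  n0: in=∅ out={a,k,m}
  n1: in={a,k,m} out={a,k,m}
  n2: in={k,m} out={k,m}
  n3: in={a,k} out=∅
  n4: in={k,m} out=∅
  n5: in=∅ out=∅
  n6: in=∅ out=∅

Interference:
  a↔{j,k,m}
  e↔{k,m}
  j↔{a,k,m}
  k↔{a,e,j,m}
  m↔{a,e,j,k}

Chromatic number:
  lower bound: {a,j,k,m} mutually conflict ⇒ χ ≥ 4
  4-colouring: r0={k}  r1={m}  r2={a,e}  r3={j}
  χ = 4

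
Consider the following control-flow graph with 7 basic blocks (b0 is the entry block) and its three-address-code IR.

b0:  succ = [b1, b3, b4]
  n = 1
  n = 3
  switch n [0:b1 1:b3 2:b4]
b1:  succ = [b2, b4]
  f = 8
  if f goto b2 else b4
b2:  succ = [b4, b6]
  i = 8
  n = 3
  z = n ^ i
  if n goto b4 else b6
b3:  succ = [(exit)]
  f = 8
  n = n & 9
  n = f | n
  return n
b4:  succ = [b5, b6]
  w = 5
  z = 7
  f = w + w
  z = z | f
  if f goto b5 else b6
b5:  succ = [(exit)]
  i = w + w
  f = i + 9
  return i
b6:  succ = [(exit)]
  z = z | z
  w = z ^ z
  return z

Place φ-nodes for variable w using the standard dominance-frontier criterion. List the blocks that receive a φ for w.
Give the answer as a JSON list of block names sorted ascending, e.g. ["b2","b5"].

Answer: ["b6"]

Analysis:
idom tree: b1←b0 b2←b1 b3←b0 b4←b0 b5←b4 b6←b0
Dom at joins:
  b4: preds {b0,b1,b2}: {b0} ∩ {b0,b1} ∩ {b0,b1,b2} = {b0}; idom=b0
  b6: preds {b2,b4}: {b0,b1,b2} ∩ {b0,b4} = {b0}; idom=b0

DF walk-up:
  join b4 pred b0: · stop@b0
  join b4 pred b1: b1 stop@b0
  join b4 pred b2: b2→b1 stop@b0
  join b6 pred b2: b2→b1 stop@b0
  join b6 pred b4: b4 stop@b0
  b0: DF=∅
  b1: DF={b4,b6}
  b2: DF={b4,b6}
  b3: DF=∅
  b4: DF={b6}
  b5: DF=∅
  b6: DF=∅

φ for w: defs {b4,b6}
  DF⁺ = {b6}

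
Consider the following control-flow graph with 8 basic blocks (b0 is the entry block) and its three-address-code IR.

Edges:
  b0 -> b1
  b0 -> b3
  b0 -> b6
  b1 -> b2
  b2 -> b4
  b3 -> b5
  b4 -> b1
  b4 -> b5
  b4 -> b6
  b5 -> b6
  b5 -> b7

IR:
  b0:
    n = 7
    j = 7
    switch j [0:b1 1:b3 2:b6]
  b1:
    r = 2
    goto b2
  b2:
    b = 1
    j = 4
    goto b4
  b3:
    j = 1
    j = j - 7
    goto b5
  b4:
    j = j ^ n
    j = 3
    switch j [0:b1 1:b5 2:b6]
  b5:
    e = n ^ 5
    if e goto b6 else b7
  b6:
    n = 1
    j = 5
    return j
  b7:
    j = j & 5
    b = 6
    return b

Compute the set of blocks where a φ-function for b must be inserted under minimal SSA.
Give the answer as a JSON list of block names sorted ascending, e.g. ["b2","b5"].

idom tree: b1←b0 b2←b1 b3←b0 b4←b2 b5←b0 b6←b0 b7←b5
Join-block Dom:
  b1: preds {b0,b4}: {b0} ∩ {b0,b1,b2,b4} = {b0}; idom=b0
  b5: preds {b3,b4}: {b0,b3} ∩ {b0,b1,b2,b4} = {b0}; idom=b0
  b6: preds {b0,b4,b5}: {b0} ∩ {b0,b1,b2,b4} ∩ {b0,b5} = {b0}; idom=b0

DF walk-up:
  join b1 pred b0: · stop@b0
  join b1 pred b4: b4→b2→b1 stop@b0
  join b5 pred b3: b3 stop@b0
  join b5 pred b4: b4→b2→b1 stop@b0
  join b6 pred b0: · stop@b0
  join b6 pred b4: b4→b2→b1 stop@b0
  join b6 pred b5: b5 stop@b0
  b0: DF=∅
  b1: DF={b1,b5,b6}
  b2: DF={b1,b5,b6}
  b3: DF={b5}
  b4: DF={b1,b5,b6}
  b5: DF={b6}
  b6: DF=∅
  b7: DF=∅

φ for b: defs {b2,b7}
  DF⁺ = {b1,b5,b6}

Answer: ["b1", "b5", "b6"]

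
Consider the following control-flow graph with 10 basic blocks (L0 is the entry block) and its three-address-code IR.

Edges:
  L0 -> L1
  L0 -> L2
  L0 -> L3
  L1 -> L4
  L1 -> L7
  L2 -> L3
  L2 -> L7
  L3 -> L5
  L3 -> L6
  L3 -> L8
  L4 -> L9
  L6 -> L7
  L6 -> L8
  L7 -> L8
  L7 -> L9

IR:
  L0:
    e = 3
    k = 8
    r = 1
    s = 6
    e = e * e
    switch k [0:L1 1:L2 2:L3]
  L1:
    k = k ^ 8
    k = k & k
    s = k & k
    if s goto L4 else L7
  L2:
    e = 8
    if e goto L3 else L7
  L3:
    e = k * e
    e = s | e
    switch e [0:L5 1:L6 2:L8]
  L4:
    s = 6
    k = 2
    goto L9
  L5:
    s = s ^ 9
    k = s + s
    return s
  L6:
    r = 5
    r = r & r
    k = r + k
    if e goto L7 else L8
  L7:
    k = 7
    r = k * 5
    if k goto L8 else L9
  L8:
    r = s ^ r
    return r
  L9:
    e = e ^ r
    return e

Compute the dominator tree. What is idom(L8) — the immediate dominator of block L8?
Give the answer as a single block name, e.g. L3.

idom tree: L1←L0 L2←L0 L3←L0 L4←L1 L5←L3 L6←L3 L7←L0 L8←L0 L9←L0
Dom∩ at merges:
  L3: preds {L0,L2}: {L0} ∩ {L0,L2} = {L0}; idom=L0
  L7: preds {L1,L2,L6}: {L0,L1} ∩ {L0,L2} ∩ {L0,L3,L6} = {L0}; idom=L0
  L8: preds {L3,L6,L7}: {L0,L3} ∩ {L0,L3,L6} ∩ {L0,L7} = {L0}; idom=L0
  L9: preds {L4,L7}: {L0,L1,L4} ∩ {L0,L7} = {L0}; idom=L0

idom(L8) = L0

Answer: L0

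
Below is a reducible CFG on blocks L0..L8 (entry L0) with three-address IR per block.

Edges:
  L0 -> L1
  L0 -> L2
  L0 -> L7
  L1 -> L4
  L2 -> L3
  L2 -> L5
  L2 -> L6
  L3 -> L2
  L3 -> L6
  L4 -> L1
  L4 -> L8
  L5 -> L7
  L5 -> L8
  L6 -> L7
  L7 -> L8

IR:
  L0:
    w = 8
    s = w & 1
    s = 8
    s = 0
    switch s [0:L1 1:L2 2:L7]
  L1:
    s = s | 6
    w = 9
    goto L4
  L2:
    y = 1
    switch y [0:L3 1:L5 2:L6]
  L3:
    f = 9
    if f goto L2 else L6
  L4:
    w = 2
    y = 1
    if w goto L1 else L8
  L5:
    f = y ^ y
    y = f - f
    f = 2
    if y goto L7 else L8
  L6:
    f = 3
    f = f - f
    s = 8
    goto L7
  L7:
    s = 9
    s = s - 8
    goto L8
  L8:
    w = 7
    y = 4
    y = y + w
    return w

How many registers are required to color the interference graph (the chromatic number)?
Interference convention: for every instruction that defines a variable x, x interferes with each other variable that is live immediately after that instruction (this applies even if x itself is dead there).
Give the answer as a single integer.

def/use:
  L0: {s,w} / ∅
  L1: {s,w} / {s}
  L2: {y} / ∅
  L3: {f} / ∅
  L4: {w,y} / ∅
  L5: {f,y} / {y}
  L6: {f,s} / ∅
  L7: {s} / ∅
  L8: {w,y} / ∅

Backward fixpoint:
  L0 li=∅ lo={s}
  L1 li={s} lo={s}
  L2 li=∅ lo={y}
  L3 li=∅ lo=∅
  L4 li={s} lo={s}
  L5 li={y} lo=∅
  L6 li=∅ lo=∅
  L7 li=∅ lo=∅
  L8 li=∅ lo=∅

Conflict graph:
  f: {y}
  s: {w,y}
  w: {s,y}
  y: {f,s,w}

Chromatic number:
  clique {s,w,y} ⇒ need ≥ 3
  assign f→R1 s→R1 w→R2 y→R0 — no edge inside a register ⇒ χ ≤ 3
  χ = 3

Answer: 3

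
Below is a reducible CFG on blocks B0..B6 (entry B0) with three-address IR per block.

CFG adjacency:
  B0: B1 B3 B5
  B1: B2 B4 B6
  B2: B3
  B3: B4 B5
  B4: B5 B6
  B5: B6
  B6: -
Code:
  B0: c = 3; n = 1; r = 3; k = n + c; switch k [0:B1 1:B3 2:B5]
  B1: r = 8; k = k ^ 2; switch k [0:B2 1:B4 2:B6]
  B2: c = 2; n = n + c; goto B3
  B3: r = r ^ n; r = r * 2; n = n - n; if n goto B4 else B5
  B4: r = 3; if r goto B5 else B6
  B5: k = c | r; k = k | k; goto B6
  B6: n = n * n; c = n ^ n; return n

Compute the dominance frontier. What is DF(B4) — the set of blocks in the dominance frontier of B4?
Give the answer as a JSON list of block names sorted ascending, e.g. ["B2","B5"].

Answer: ["B5", "B6"]

Working:
idom tree: B1←B0 B2←B1 B3←B0 B4←B0 B5←B0 B6←B0
Dom∩ at merges:
  B3: preds {B0,B2}: {B0} ∩ {B0,B1,B2} = {B0}; idom=B0
  B4: preds {B1,B3}: {B0,B1} ∩ {B0,B3} = {B0}; idom=B0
  B5: preds {B0,B3,B4}: {B0} ∩ {B0,B3} ∩ {B0,B4} = {B0}; idom=B0
  B6: preds {B1,B4,B5}: {B0,B1} ∩ {B0,B4} ∩ {B0,B5} = {B0}; idom=B0

Frontier:
  join B3 pred B0: · stop@B0
  join B3 pred B2: B2→B1 stop@B0
  join B4 pred B1: B1 stop@B0
  join B4 pred B3: B3 stop@B0
  join B5 pred B0: · stop@B0
  join B5 pred B3: B3 stop@B0
  join B5 pred B4: B4 stop@B0
  join B6 pred B1: B1 stop@B0
  join B6 pred B4: B4 stop@B0
  join B6 pred B5: B5 stop@B0
  DF(B0)=∅
  DF(B1)={B3,B4,B6}
  DF(B2)={B3}
  DF(B3)={B4,B5}
  DF(B4)={B5,B6}
  DF(B5)={B6}
  DF(B6)=∅

DF(B4) = ["B5", "B6"]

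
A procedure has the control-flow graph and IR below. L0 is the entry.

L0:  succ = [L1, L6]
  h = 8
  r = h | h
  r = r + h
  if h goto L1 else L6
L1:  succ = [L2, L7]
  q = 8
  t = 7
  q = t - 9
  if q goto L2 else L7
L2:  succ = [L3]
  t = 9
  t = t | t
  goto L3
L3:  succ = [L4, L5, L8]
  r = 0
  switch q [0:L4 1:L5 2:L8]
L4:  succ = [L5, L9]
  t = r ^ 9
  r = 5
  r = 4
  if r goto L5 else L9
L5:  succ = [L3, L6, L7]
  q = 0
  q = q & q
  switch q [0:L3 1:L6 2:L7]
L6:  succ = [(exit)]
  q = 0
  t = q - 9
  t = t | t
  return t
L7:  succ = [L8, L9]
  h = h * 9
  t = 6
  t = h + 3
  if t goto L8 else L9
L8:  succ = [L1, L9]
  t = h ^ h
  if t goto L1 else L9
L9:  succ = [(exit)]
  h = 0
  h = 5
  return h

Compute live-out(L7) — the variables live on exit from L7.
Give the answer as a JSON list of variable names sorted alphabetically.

Answer: ["h"]

Analysis:
Per-block:
  L0: def={h,r} ue=∅
  L1: def={q,t} ue=∅
  L2: def={t} ue=∅
  L3: def={r} ue={q}
  L4: def={r,t} ue={r}
  L5: def={q} ue=∅
  L6: def={q,t} ue=∅
  L7: def={h,t} ue={h}
  L8: def={t} ue={h}
  L9: def={h} ue=∅

Live sets:
  L0: in=∅ out={h}
  L1: in={h} out={h,q}
  L2: in={h,q} out={h,q}
  L3: in={h,q} out={h,r}
  L4: in={h,r} out={h}
  L5: in={h} out={h,q}
  L6: in=∅ out=∅
  L7: in={h} out={h}
  L8: in={h} out={h}
  L9: in=∅ out=∅

live-out(L7) = ["h"]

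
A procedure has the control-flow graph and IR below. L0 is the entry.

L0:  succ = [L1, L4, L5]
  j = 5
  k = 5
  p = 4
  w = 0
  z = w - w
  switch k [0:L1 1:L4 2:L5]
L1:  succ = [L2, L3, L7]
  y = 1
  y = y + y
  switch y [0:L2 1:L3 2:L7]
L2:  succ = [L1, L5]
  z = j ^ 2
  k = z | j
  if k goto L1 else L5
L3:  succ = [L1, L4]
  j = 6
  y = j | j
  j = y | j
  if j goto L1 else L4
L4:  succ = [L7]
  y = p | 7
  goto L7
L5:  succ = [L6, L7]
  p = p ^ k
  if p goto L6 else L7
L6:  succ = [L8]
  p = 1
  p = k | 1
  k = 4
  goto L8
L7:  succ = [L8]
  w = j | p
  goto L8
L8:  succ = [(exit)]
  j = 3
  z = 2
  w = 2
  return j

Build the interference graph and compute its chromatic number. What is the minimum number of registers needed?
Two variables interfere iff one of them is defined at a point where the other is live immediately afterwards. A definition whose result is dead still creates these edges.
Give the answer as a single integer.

def/use:
  L0 def {j,k,p,w,z} use ∅
  L1 def {y} use ∅
  L2 def {k,z} use {j}
  L3 def {j,y} use ∅
  L4 def {y} use {p}
  L5 def {p} use {k,p}
  L6 def {k,p} use {k}
  L7 def {w} use {j,p}
  L8 def {j,w,z} use ∅

Backward fixpoint:
  live L0: ∅→{j,k,p}
  live L1: {j,p}→{j,p}
  live L2: {j,p}→{j,k,p}
  live L3: {p}→{j,p}
  live L4: {j,p}→{j,p}
  live L5: {j,k,p}→{j,k,p}
  live L6: {k}→∅
  live L7: {j,p}→∅
  live L8: ∅→∅

Conflict graph:
  j — {k,p,w,y,z}
  k — {j,p,w,z}
  p — {j,k,w,y,z}
  w — {j,k,p}
  y — {j,p}
  z — {j,k,p}

Chromatic number:
  clique {j,k,p,w} ⇒ need ≥ 4
  assign j→r0 k→r2 p→r1 w→r3 y→r2 z→r3 — no edge inside a register ⇒ χ ≤ 4
  χ = 4

Answer: 4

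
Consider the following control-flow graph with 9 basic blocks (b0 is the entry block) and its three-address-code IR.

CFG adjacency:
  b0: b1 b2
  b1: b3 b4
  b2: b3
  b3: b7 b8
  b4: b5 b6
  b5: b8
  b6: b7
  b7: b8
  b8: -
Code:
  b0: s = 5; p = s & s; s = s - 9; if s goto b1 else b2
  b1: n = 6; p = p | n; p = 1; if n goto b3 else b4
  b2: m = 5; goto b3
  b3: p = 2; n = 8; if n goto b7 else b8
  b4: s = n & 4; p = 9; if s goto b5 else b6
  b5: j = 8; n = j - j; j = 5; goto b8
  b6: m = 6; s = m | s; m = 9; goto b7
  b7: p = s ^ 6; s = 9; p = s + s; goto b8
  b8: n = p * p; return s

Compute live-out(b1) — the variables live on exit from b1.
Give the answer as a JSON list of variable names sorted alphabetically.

Answer: ["n", "s"]

Analysis:
Per-block:
  b0: def={p,s} ue=∅
  b1: def={n,p} ue={p}
  b2: def={m} ue=∅
  b3: def={n,p} ue=∅
  b4: def={p,s} ue={n}
  b5: def={j,n} ue=∅
  b6: def={m,s} ue={s}
  b7: def={p,s} ue={s}
  b8: def={n} ue={p,s}

Backward fixpoint:
  live b0: ∅→{p,s}
  live b1: {p,s}→{n,s}
  live b2: {s}→{s}
  live b3: {s}→{p,s}
  live b4: {n}→{p,s}
  live b5: {p,s}→{p,s}
  live b6: {s}→{s}
  live b7: {s}→{p,s}
  live b8: {p,s}→∅

live-out(b1) = ["n", "s"]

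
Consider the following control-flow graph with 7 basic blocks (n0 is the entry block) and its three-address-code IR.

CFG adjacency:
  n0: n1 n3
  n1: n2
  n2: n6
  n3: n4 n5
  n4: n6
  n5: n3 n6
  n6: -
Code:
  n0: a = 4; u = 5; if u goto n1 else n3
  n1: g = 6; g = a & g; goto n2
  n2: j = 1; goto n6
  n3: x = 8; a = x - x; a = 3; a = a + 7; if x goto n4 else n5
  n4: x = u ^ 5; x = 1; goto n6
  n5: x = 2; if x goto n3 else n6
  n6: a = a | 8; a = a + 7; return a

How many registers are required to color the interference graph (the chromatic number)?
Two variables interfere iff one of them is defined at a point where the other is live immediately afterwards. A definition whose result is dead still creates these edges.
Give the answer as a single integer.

Block summaries:
  n0: def={a,u} ue=∅
  n1: def={g} ue={a}
  n2: def={j} ue=∅
  n3: def={a,x} ue=∅
  n4: def={x} ue={u}
  n5: def={x} ue=∅
  n6: def={a} ue={a}

Liveness:
  n0 li=∅ lo={a,u}
  n1 li={a} lo={a}
  n2 li={a} lo={a}
  n3 li={u} lo={a,u}
  n4 li={a,u} lo={a}
  n5 li={a,u} lo={a,u}
  n6 li={a} lo=∅

Conflict graph:
  a↔{g,j,u,x}
  g↔{a}
  j↔{a}
  u↔{a,x}
  x↔{a,u}

Colouring:
  {a,u,x} pairwise interfere (3-clique) ⇒ χ ≥ 3
  assign a→R0 g→R1 j→R1 u→R1 x→R2 — no edge inside a register ⇒ χ ≤ 3
  χ = 3

Answer: 3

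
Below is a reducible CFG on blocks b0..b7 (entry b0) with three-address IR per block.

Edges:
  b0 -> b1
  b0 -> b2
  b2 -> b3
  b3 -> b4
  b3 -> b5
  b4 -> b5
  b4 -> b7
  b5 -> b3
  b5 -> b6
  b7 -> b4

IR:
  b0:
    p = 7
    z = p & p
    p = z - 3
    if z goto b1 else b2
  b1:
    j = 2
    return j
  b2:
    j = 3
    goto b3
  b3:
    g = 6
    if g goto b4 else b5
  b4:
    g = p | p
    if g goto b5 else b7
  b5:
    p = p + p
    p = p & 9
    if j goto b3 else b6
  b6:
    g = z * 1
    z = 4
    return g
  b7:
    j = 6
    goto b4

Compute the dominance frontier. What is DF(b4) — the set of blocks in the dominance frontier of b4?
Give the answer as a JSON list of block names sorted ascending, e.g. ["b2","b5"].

Answer: ["b4", "b5"]

Analysis:
idom tree: b1←b0 b2←b0 b3←b2 b4←b3 b5←b3 b6←b5 b7←b4
Dom at joins:
  b3: preds {b2,b5}: {b0,b2} ∩ {b0,b2,b3,b5} = {b0,b2}; idom=b2
  b4: preds {b3,b7}: {b0,b2,b3} ∩ {b0,b2,b3,b4,b7} = {b0,b2,b3}; idom=b3
  b5: preds {b3,b4}: {b0,b2,b3} ∩ {b0,b2,b3,b4} = {b0,b2,b3}; idom=b3

DF walk-up:
  join b3 pred b2: · stop@b2
  join b3 pred b5: b5→b3 stop@b2
  join b4 pred b3: · stop@b3
  join b4 pred b7: b7→b4 stop@b3
  join b5 pred b3: · stop@b3
  join b5 pred b4: b4 stop@b3
  b0: DF=∅
  b1: DF=∅
  b2: DF=∅
  b3: DF={b3}
  b4: DF={b4,b5}
  b5: DF={b3}
  b6: DF=∅
  b7: DF={b4}

DF(b4) = ["b4", "b5"]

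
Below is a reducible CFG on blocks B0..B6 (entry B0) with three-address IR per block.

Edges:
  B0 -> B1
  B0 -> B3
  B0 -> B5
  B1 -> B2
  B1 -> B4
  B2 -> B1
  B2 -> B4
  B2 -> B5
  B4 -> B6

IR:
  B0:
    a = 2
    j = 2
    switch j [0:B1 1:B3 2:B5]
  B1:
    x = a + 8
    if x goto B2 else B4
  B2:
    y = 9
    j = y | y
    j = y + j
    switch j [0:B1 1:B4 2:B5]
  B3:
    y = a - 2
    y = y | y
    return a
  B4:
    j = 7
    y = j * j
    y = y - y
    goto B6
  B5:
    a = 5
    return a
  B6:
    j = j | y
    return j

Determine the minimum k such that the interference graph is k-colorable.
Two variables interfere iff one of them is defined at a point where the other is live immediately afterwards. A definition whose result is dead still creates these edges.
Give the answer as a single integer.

def/use:
  B0: {a,j} / ∅
  B1: {x} / {a}
  B2: {j,y} / ∅
  B3: {y} / {a}
  B4: {j,y} / ∅
  B5: {a} / ∅
  B6: {j} / {j,y}

Backward fixpoint:
  B0: in=∅ out={a}
  B1: in={a} out={a}
  B2: in={a} out={a}
  B3: in={a} out=∅
  B4: in=∅ out={j,y}
  B5: in=∅ out=∅
  B6: in={j,y} out=∅

Interference:
  a — {j,x,y}
  j — {a,y}
  x — {a}
  y — {a,j}

Chromatic number:
  lower bound: {a,j,y} mutually conflict ⇒ χ ≥ 3
  3-colouring: R0={a}  R1={j,x}  R2={y}
  χ = 3

Answer: 3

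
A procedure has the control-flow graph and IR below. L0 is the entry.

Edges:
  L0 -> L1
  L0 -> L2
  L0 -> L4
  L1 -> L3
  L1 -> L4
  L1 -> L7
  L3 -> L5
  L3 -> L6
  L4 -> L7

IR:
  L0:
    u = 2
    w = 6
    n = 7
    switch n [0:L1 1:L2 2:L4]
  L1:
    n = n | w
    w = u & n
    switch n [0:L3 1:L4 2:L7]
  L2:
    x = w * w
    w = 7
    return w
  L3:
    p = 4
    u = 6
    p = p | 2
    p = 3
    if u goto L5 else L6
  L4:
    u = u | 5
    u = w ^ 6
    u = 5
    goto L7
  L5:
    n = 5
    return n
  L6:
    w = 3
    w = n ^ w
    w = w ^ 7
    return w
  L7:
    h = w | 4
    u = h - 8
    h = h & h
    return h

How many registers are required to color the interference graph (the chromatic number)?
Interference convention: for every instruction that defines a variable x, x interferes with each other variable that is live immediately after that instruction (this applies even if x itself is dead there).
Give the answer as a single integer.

Answer: 3

Working:
Per-block:
  L0: {n,u,w} / ∅
  L1: {n,w} / {n,u,w}
  L2: {w,x} / {w}
  L3: {p,u} / ∅
  L4: {u} / {u,w}
  L5: {n} / ∅
  L6: {w} / {n}
  L7: {h,u} / {w}

Liveness:
  L0: in=∅ out={n,u,w}
  L1: in={n,u,w} out={n,u,w}
  L2: in={w} out=∅
  L3: in={n} out={n}
  L4: in={u,w} out={w}
  L5: in=∅ out=∅
  L6: in={n} out=∅
  L7: in={w} out=∅

Interference:
  h↔{u}
  n↔{p,u,w}
  p↔{n,u}
  u↔{h,n,p,w}
  w↔{n,u}
  x↔∅

Registers:
  {n,p,u} pairwise interfere (3-clique) ⇒ χ ≥ 3
  3-colouring: r0={u,x}  r1={h,n}  r2={p,w}
  χ = 3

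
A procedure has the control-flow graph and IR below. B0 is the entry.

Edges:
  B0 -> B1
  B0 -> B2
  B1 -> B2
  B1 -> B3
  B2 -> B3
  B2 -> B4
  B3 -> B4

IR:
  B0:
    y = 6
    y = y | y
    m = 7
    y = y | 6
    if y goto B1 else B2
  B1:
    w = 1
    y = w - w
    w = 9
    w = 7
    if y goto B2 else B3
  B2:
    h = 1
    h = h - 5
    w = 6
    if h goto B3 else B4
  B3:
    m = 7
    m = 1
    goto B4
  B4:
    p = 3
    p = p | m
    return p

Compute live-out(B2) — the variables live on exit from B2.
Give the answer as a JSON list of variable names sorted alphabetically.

def/use:
  B0 def {m,y} use ∅
  B1 def {w,y} use ∅
  B2 def {h,w} use ∅
  B3 def {m} use ∅
  B4 def {p} use {m}

Live sets:
  live B0: ∅→{m}
  live B1: {m}→{m}
  live B2: {m}→{m}
  live B3: ∅→{m}
  live B4: {m}→∅

live-out(B2) = ["m"]

Answer: ["m"]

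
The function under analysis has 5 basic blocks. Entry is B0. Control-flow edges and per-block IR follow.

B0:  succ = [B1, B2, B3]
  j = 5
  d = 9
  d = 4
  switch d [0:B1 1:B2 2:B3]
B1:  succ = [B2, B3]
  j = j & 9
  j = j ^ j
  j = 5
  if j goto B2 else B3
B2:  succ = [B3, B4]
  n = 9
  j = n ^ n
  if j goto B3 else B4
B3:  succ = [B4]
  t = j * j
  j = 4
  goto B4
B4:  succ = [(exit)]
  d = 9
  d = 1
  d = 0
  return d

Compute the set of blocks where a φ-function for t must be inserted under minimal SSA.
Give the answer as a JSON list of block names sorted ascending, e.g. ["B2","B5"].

Answer: ["B4"]

Analysis:
idom tree: B1←B0 B2←B0 B3←B0 B4←B0
Dom∩ at merges:
  B2: preds {B0,B1}: {B0} ∩ {B0,B1} = {B0}; idom=B0
  B3: preds {B0,B1,B2}: {B0} ∩ {B0,B1} ∩ {B0,B2} = {B0}; idom=B0
  B4: preds {B2,B3}: {B0,B2} ∩ {B0,B3} = {B0}; idom=B0

DF walk-up:
  join B2 pred B0: · stop@B0
  join B2 pred B1: B1 stop@B0
  join B3 pred B0: · stop@B0
  join B3 pred B1: B1 stop@B0
  join B3 pred B2: B2 stop@B0
  join B4 pred B2: B2 stop@B0
  join B4 pred B3: B3 stop@B0
  DF(B0)=∅
  DF(B1)={B2,B3}
  DF(B2)={B3,B4}
  DF(B3)={B4}
  DF(B4)=∅

φ for t: defs {B3}
  DF⁺ = {B4}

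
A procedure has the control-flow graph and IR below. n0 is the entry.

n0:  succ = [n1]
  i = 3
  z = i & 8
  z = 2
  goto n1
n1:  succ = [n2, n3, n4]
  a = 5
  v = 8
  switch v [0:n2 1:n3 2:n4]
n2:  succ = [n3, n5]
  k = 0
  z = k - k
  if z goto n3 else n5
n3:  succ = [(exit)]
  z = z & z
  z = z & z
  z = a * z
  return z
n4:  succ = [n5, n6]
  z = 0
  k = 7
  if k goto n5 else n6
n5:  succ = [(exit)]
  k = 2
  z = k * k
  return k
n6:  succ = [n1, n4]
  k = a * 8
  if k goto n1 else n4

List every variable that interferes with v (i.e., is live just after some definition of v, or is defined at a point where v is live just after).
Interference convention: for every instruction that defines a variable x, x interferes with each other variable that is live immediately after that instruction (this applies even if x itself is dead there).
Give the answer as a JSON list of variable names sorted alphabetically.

Block summaries:
  n0: def={i,z} ue=∅
  n1: def={a,v} ue=∅
  n2: def={k,z} ue=∅
  n3: def={z} ue={a,z}
  n4: def={k,z} ue=∅
  n5: def={k,z} ue=∅
  n6: def={k} ue={a}

Liveness:
  live n0: ∅→{z}
  live n1: {z}→{a,z}
  live n2: {a}→{a,z}
  live n3: {a,z}→∅
  live n4: {a}→{a,z}
  live n5: ∅→∅
  live n6: {a,z}→{a,z}

Interference:
  a — {k,v,z}
  i — ∅
  k — {a,z}
  v — {a,z}
  z — {a,k,v}

N(v) = ["a", "z"]

Answer: ["a", "z"]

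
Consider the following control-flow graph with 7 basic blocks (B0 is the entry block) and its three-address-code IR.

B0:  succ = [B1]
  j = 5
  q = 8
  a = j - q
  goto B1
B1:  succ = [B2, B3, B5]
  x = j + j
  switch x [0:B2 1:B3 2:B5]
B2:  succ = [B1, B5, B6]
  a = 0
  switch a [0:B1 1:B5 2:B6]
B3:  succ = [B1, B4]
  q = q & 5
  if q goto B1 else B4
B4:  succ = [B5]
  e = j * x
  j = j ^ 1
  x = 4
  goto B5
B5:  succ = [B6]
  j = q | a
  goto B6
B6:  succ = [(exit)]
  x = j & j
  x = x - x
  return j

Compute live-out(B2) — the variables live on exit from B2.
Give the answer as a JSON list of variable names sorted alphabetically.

Answer: ["a", "j", "q"]

Working:
def/use:
  B0 def {a,j,q} use ∅
  B1 def {x} use {j}
  B2 def {a} use ∅
  B3 def {q} use {q}
  B4 def {e,j,x} use {j,x}
  B5 def {j} use {a,q}
  B6 def {x} use {j}

Backward fixpoint:
  B0 li=∅ lo={a,j,q}
  B1 li={a,j,q} lo={a,j,q,x}
  B2 li={j,q} lo={a,j,q}
  B3 li={a,j,q,x} lo={a,j,q,x}
  B4 li={a,j,q,x} lo={a,q}
  B5 li={a,q} lo={j}
  B6 li={j} lo=∅

live-out(B2) = ["a", "j", "q"]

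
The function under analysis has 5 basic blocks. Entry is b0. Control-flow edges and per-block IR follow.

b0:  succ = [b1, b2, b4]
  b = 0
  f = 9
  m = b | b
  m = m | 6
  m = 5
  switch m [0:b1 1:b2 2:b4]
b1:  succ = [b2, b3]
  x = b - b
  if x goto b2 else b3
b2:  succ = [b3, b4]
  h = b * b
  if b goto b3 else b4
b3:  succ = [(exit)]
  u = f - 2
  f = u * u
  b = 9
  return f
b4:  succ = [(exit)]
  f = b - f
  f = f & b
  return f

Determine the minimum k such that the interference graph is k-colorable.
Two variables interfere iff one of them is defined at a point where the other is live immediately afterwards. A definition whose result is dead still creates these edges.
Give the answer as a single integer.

Answer: 3

Derivation:
Per-block:
  b0 def {b,f,m} use ∅
  b1 def {x} use {b}
  b2 def {h} use {b}
  b3 def {b,f,u} use {f}
  b4 def {f} use {b,f}

Live sets:
  b0 li=∅ lo={b,f}
  b1 li={b,f} lo={b,f}
  b2 li={b,f} lo={b,f}
  b3 li={f} lo=∅
  b4 li={b,f} lo=∅

Conflict graph:
  b: {f,h,m,x}
  f: {b,h,m,x}
  h: {b,f}
  m: {b,f}
  u: ∅
  x: {b,f}

Registers:
  lower bound: {b,f,h} mutually conflict ⇒ χ ≥ 3
  3-colouring: R0={b,u}  R1={f}  R2={h,m,x}
  χ = 3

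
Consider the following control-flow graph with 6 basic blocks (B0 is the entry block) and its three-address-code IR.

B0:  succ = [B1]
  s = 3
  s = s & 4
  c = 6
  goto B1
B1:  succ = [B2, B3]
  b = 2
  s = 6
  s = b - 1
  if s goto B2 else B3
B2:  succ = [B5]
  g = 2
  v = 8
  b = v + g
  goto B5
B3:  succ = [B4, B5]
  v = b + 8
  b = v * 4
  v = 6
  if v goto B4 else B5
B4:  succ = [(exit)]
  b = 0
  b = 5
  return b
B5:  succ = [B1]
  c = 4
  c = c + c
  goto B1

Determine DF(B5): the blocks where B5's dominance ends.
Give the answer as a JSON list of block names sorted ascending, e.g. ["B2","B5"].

Answer: ["B1"]

Analysis:
idom tree: B1←B0 B2←B1 B3←B1 B4←B3 B5←B1
Dom at joins:
  B1: preds {B0,B5}: {B0} ∩ {B0,B1,B5} = {B0}; idom=B0
  B5: preds {B2,B3}: {B0,B1,B2} ∩ {B0,B1,B3} = {B0,B1}; idom=B1

DF derivation:
  B1←B0: walk · to B0
  B1←B5: walk B5→B1 to B0
  B5←B2: walk B2 to B1
  B5←B3: walk B3 to B1
  B0: DF=∅
  B1: DF={B1}
  B2: DF={B5}
  B3: DF={B5}
  B4: DF=∅
  B5: DF={B1}

DF(B5) = ["B1"]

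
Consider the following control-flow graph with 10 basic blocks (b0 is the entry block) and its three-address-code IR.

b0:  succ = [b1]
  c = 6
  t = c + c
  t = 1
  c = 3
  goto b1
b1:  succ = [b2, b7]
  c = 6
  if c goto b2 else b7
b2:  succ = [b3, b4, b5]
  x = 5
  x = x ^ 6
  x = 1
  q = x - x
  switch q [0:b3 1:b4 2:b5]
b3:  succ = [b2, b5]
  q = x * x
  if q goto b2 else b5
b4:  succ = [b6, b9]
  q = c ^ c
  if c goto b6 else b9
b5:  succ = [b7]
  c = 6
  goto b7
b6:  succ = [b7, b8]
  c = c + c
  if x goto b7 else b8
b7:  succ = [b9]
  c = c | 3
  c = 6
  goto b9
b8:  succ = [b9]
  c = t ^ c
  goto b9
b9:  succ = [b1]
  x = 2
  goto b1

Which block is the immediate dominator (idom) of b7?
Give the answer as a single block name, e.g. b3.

Answer: b1

Working:
idom tree: b1←b0 b2←b1 b3←b2 b4←b2 b5←b2 b6←b4 b7←b1 b8←b6 b9←b1
Join-block Dom:
  b1: preds {b0,b9}: {b0} ∩ {b0,b1,b9} = {b0}; idom=b0
  b2: preds {b1,b3}: {b0,b1} ∩ {b0,b1,b2,b3} = {b0,b1}; idom=b1
  b5: preds {b2,b3}: {b0,b1,b2} ∩ {b0,b1,b2,b3} = {b0,b1,b2}; idom=b2
  b7: preds {b1,b5,b6}: {b0,b1} ∩ {b0,b1,b2,b5} ∩ {b0,b1,b2,b4,b6} = {b0,b1}; idom=b1
  b9: preds {b4,b7,b8}: {b0,b1,b2,b4} ∩ {b0,b1,b7} ∩ {b0,b1,b2,b4,b6,b8} = {b0,b1}; idom=b1

idom(b7) = b1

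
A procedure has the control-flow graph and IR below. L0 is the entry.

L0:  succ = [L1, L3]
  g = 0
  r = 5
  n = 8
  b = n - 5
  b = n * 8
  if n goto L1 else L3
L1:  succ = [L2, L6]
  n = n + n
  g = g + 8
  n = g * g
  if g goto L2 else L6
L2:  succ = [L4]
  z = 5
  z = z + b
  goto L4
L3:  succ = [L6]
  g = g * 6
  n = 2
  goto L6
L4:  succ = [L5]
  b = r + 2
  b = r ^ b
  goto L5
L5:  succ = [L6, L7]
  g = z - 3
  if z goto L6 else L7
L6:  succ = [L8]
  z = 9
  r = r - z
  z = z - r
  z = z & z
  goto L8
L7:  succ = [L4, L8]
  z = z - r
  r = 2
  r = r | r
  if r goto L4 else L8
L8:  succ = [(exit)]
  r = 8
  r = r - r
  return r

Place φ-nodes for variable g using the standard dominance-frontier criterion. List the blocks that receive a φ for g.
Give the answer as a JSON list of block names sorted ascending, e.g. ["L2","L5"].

idom tree: L1←L0 L2←L1 L3←L0 L4←L2 L5←L4 L6←L0 L7←L5 L8←L0
Join-block Dom:
  L4: preds {L2,L7}: {L0,L1,L2} ∩ {L0,L1,L2,L4,L5,L7} = {L0,L1,L2}; idom=L2
  L6: preds {L1,L3,L5}: {L0,L1} ∩ {L0,L3} ∩ {L0,L1,L2,L4,L5} = {L0}; idom=L0
  L8: preds {L6,L7}: {L0,L6} ∩ {L0,L1,L2,L4,L5,L7} = {L0}; idom=L0

DF walk-up:
  join L4 pred L2: · stop@L2
  join L4 pred L7: L7→L5→L4 stop@L2
  join L6 pred L1: L1 stop@L0
  join L6 pred L3: L3 stop@L0
  join L6 pred L5: L5→L4→L2→L1 stop@L0
  join L8 pred L6: L6 stop@L0
  join L8 pred L7: L7→L5→L4→L2→L1 stop@L0
  L0: DF=∅
  L1: DF={L6,L8}
  L2: DF={L6,L8}
  L3: DF={L6}
  L4: DF={L4,L6,L8}
  L5: DF={L4,L6,L8}
  L6: DF={L8}
  L7: DF={L4,L8}
  L8: DF=∅

φ for g: defs {L0,L1,L3,L5}
  DF⁺ = {L4,L6,L8}

Answer: ["L4", "L6", "L8"]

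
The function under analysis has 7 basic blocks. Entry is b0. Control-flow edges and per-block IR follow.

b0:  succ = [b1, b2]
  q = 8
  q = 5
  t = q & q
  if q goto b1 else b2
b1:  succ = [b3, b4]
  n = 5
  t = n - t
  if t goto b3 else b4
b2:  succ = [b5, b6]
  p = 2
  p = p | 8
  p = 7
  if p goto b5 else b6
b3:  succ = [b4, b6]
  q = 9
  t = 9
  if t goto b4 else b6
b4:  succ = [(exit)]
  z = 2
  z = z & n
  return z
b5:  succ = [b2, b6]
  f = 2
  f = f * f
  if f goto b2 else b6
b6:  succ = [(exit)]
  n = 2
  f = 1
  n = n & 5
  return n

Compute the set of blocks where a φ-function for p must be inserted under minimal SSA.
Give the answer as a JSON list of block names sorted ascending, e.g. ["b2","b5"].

idom tree: b1←b0 b2←b0 b3←b1 b4←b1 b5←b2 b6←b0
Join-block Dom:
  b2: preds {b0,b5}: {b0} ∩ {b0,b2,b5} = {b0}; idom=b0
  b4: preds {b1,b3}: {b0,b1} ∩ {b0,b1,b3} = {b0,b1}; idom=b1
  b6: preds {b2,b3,b5}: {b0,b2} ∩ {b0,b1,b3} ∩ {b0,b2,b5} = {b0}; idom=b0

Frontier:
  b2←b0: walk · to b0
  b2←b5: walk b5→b2 to b0
  b4←b1: walk · to b1
  b4←b3: walk b3 to b1
  b6←b2: walk b2 to b0
  b6←b3: walk b3→b1 to b0
  b6←b5: walk b5→b2 to b0
  b0: DF=∅
  b1: DF={b6}
  b2: DF={b2,b6}
  b3: DF={b4,b6}
  b4: DF=∅
  b5: DF={b2,b6}
  b6: DF=∅

φ for p: defs {b2}
  DF⁺ = {b2,b6}

Answer: ["b2", "b6"]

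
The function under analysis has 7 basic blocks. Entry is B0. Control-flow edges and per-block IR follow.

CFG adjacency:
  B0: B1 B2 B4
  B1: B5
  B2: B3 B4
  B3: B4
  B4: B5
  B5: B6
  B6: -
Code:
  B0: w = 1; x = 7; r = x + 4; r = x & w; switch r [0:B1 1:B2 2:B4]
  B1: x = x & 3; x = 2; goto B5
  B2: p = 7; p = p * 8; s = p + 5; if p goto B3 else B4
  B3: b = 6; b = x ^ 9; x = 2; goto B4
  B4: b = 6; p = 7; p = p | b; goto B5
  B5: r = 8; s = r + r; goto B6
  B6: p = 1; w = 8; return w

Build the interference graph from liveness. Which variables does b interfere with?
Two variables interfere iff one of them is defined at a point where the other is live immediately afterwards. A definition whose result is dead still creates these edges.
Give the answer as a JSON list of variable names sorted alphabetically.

Answer: ["p", "x"]

Analysis:
Per-block:
  B0 def {r,w,x} use ∅
  B1 def {x} use {x}
  B2 def {p,s} use ∅
  B3 def {b,x} use {x}
  B4 def {b,p} use ∅
  B5 def {r,s} use ∅
  B6 def {p,w} use ∅

Live sets:
  B0 li=∅ lo={x}
  B1 li={x} lo=∅
  B2 li={x} lo={x}
  B3 li={x} lo=∅
  B4 li=∅ lo=∅
  B5 li=∅ lo=∅
  B6 li=∅ lo=∅

Interference:
  b↔{p,x}
  p↔{b,s,x}
  r↔{w,x}
  s↔{p,x}
  w↔{r,x}
  x↔{b,p,r,s,w}

N(b) = ["p", "x"]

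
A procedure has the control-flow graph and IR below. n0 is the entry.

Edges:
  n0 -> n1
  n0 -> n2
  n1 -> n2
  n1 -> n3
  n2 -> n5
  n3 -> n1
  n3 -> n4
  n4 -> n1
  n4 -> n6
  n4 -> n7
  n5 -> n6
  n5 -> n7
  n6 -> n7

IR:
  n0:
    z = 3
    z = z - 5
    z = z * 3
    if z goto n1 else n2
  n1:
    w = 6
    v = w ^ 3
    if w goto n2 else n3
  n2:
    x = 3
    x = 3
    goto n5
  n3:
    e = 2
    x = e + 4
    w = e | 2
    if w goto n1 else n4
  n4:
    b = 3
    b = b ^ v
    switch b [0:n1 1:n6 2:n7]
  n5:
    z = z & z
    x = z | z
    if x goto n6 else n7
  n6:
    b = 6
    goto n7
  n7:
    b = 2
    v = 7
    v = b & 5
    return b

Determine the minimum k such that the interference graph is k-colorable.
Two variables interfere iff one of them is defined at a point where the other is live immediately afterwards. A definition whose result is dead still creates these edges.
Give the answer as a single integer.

Answer: 4

Working:
def/use:
  n0 def {z} use ∅
  n1 def {v,w} use ∅
  n2 def {x} use ∅
  n3 def {e,w,x} use ∅
  n4 def {b} use {v}
  n5 def {x,z} use {z}
  n6 def {b} use ∅
  n7 def {b,v} use ∅

Liveness:
  n0: in=∅ out={z}
  n1: in={z} out={v,z}
  n2: in={z} out={z}
  n3: in={v,z} out={v,z}
  n4: in={v,z} out={z}
  n5: in={z} out=∅
  n6: in=∅ out=∅
  n7: in=∅ out=∅

Interference:
  b↔{v,z}
  e↔{v,x,z}
  v↔{b,e,w,x,z}
  w↔{v,z}
  x↔{e,v,z}
  z↔{b,e,v,w,x}

Colouring:
  {e,v,x,z} pairwise interfere (4-clique) ⇒ χ ≥ 4
  4-colouring: R0={v}  R1={z}  R2={b,e,w}  R3={x}
  χ = 4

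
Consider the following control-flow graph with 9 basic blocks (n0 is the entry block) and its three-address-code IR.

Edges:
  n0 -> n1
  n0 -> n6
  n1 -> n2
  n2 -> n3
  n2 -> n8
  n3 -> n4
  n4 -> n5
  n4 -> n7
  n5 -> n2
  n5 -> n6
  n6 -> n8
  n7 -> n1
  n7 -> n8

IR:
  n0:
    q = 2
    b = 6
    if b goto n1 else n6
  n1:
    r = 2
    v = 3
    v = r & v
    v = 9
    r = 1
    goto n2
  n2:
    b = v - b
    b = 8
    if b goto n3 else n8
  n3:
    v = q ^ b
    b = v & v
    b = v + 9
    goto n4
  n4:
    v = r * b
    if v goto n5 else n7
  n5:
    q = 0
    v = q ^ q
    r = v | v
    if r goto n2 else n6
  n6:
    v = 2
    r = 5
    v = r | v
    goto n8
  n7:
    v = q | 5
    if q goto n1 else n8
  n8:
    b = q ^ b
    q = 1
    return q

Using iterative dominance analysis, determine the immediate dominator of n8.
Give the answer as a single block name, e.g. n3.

Answer: n0

Working:
idom tree: n1←n0 n2←n1 n3←n2 n4←n3 n5←n4 n6←n0 n7←n4 n8←n0
Dom at joins:
  n1: preds {n0,n7}: {n0} ∩ {n0,n1,n2,n3,n4,n7} = {n0}; idom=n0
  n2: preds {n1,n5}: {n0,n1} ∩ {n0,n1,n2,n3,n4,n5} = {n0,n1}; idom=n1
  n6: preds {n0,n5}: {n0} ∩ {n0,n1,n2,n3,n4,n5} = {n0}; idom=n0
  n8: preds {n2,n6,n7}: {n0,n1,n2} ∩ {n0,n6} ∩ {n0,n1,n2,n3,n4,n7} = {n0}; idom=n0

idom(n8) = n0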